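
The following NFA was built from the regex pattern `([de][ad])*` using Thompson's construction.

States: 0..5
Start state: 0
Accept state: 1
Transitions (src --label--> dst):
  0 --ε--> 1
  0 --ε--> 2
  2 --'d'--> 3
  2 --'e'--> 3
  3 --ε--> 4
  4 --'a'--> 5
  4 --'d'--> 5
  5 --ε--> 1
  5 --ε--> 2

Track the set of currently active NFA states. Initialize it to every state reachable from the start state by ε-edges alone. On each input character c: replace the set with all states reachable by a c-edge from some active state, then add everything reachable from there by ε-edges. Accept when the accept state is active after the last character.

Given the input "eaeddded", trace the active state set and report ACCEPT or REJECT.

Answer: ACCEPT

Trace:
initial (ε-close {0}): {0,1,2}
'e' @ 1: {3,4}
'a' @ 2: {1,2,5}  ✓accept
'e' @ 3: {3,4}
'd' @ 4: {1,2,5}  ✓accept
'd' @ 5: {3,4}
'd' @ 6: {1,2,5}  ✓accept
'e' @ 7: {3,4}
'd' @ 8: {1,2,5}  ✓accept
after full input: {1,2,5}  (accept=1 in)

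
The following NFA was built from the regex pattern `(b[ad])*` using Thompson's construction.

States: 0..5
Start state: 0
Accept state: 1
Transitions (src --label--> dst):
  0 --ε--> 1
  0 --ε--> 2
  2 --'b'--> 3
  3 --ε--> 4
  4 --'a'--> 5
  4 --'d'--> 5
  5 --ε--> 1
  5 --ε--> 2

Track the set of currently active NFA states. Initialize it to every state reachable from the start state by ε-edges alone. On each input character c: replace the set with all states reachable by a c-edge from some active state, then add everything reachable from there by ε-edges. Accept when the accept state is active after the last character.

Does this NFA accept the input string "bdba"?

Answer: ACCEPT

Derivation:
initial (ε-close {0}): {0,1,2}
'b' @ 1: {3,4}
'd' @ 2: {1,2,5}  (accept∈set)
'b' @ 3: {3,4}
'a' @ 4: {1,2,5}  (accept∈set)
after full input: {1,2,5}  (accept=1 in)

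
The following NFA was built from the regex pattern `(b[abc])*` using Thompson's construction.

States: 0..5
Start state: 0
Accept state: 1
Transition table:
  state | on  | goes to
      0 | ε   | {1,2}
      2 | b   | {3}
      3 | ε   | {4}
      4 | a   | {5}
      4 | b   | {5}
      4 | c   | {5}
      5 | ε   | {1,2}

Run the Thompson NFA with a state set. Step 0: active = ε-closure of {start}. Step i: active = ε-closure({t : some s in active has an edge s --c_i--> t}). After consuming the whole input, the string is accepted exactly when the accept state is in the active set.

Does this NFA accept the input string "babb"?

S₀ = ε-closure({0}) = {0,1,2}
'b' @ 1: {3,4}
'a' @ 2: {1,2,5}  ✓accept
'b' @ 3: {3,4}
'b' @ 4: {1,2,5}  ✓accept
end set {1,2,5} — state 1 in

Answer: ACCEPT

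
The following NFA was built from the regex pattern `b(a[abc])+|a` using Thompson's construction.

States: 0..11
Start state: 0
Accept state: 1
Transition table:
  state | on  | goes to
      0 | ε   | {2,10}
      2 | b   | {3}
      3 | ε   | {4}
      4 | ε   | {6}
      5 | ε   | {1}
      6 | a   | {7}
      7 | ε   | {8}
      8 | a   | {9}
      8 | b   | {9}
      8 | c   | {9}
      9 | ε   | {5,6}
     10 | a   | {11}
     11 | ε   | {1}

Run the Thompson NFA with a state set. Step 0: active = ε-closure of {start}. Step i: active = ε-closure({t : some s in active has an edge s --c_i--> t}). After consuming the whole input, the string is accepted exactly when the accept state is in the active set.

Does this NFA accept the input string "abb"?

initial (ε-close {0}): {0,2,10}
'a' @ 1: {1,11}  ✓accept
'b' @ 2: {}  — state set empty
rest 'b' ignored (set empty)
after full input: {}  (accept=1 not in)

Answer: REJECT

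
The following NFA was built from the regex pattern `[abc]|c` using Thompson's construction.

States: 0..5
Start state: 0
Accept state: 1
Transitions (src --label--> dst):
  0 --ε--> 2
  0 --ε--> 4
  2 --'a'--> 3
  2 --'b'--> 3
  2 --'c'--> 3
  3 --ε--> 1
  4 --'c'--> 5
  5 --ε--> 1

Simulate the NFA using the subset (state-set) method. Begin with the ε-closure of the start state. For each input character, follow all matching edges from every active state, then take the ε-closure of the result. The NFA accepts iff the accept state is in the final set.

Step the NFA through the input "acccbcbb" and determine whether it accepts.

Answer: REJECT

Trace:
initial (ε-close {0}): {0,2,4}
'a' @ 1: {1,3}  ✓accept
'c' @ 2: {}  — state set empty
rest 'ccbcbb' ignored (set empty)
end set {} — state 1 not in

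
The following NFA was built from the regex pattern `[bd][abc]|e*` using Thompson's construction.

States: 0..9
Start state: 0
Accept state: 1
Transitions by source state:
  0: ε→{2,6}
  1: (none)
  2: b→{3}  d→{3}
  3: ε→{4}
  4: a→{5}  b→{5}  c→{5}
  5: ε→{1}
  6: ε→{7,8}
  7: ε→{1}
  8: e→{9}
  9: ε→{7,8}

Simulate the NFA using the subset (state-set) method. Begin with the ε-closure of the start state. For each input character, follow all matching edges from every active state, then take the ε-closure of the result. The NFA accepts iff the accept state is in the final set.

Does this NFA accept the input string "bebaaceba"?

start: ε-closure({0}) = {0,1,2,6,7,8}
'b' @ 1: {3,4}
'e' @ 2: {}  — no active states
rest 'baaceba' ignored (set empty)
after full input: {}  (accept=1 not in)

Answer: REJECT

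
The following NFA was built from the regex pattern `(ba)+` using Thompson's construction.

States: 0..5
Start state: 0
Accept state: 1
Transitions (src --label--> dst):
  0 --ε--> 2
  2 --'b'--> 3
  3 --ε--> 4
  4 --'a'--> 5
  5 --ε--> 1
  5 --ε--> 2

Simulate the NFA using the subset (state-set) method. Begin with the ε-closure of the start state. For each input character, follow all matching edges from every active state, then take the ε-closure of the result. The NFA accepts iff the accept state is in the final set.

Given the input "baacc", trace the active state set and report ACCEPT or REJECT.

Answer: REJECT

Steps:
S₀ = ε-closure({0}) = {0,2}
'b' @ 1: {3,4}
'a' @ 2: {1,2,5}  (accept∈set)
'a' @ 3: {}  — no active states
rest 'cc' ignored (set empty)
end set {} — state 1 not in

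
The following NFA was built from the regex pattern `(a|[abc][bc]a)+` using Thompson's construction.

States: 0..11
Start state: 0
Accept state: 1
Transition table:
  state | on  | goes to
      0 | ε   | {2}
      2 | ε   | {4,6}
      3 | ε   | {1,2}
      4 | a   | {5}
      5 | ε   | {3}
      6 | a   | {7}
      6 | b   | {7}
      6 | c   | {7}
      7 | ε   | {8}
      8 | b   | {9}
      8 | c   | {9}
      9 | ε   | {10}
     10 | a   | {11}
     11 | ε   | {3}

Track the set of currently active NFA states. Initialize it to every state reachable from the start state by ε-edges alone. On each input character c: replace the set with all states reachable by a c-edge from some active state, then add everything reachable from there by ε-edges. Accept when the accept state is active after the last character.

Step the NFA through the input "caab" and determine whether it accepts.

start: ε-closure({0}) = {0,2,4,6}
'c' @ 1: {7,8}
'a' @ 2: {}  — dead — no transitions
rest 'ab' ignored (set empty)
after full input: {}  (accept=1 not in)

Answer: REJECT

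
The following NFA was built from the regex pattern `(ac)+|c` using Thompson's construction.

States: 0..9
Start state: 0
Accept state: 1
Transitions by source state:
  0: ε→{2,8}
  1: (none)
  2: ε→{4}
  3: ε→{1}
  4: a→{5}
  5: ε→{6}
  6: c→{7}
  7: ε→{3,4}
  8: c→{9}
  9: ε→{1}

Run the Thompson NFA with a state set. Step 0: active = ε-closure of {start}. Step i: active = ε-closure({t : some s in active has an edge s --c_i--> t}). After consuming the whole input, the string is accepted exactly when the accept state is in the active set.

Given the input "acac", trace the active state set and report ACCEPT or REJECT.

Answer: ACCEPT

Derivation:
start: ε-closure({0}) = {0,2,4,8}
'a' @ 1: {5,6}
'c' @ 2: {1,3,4,7}  [accepting]
'a' @ 3: {5,6}
'c' @ 4: {1,3,4,7}  [accepting]
after full input: {1,3,4,7}  (accept=1 in)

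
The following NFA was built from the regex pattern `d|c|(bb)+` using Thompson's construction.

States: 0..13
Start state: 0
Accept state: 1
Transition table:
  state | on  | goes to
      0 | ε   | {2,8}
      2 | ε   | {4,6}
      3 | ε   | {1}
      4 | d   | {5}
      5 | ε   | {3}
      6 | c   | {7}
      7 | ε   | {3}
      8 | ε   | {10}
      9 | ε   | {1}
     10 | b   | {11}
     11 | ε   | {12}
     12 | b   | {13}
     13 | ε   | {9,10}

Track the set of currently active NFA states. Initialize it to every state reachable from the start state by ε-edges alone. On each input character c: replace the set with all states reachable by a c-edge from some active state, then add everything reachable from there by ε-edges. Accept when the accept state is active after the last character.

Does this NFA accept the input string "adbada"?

S₀ = ε-closure({0}) = {0,2,4,6,8,10}
'a' @ 1: {}  — state set empty
rest 'dbada' ignored (set empty)
final: {}; accept 1 not in set

Answer: REJECT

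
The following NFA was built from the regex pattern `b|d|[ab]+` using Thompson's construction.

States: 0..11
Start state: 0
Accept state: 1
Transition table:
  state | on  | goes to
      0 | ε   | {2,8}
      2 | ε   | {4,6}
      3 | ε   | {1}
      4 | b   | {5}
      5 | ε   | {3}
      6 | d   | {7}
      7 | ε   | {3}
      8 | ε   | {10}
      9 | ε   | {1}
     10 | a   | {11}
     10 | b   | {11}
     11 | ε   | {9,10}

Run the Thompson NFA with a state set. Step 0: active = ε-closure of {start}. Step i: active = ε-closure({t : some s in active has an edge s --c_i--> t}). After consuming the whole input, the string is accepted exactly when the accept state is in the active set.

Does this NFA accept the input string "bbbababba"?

S₀ = ε-closure({0}) = {0,2,4,6,8,10}
'b' @ 1: {1,3,5,9,10,11}  ✓accept
'b' @ 2: {1,9,10,11}  ✓accept
'b' @ 3: {1,9,10,11}  ✓accept
'a' @ 4: {1,9,10,11}  ✓accept
'b' @ 5: {1,9,10,11}  ✓accept
'a' @ 6: {1,9,10,11}  ✓accept
'b' @ 7: {1,9,10,11}  ✓accept
'b' @ 8: {1,9,10,11}  ✓accept
'a' @ 9: {1,9,10,11}  ✓accept
end set {1,9,10,11} — state 1 in

Answer: ACCEPT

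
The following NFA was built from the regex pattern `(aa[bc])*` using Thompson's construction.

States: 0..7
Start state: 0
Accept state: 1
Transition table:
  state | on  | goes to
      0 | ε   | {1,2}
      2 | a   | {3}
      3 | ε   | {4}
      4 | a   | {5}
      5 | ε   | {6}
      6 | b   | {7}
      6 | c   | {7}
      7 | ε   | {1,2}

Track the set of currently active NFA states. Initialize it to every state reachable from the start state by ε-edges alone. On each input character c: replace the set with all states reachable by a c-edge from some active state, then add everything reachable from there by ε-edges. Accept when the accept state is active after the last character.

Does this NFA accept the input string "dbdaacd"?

initial (ε-close {0}): {0,1,2}
'd' @ 1: {}  — dead — no transitions
rest 'bdaacd' ignored (set empty)
after full input: {}  (accept=1 not in)

Answer: REJECT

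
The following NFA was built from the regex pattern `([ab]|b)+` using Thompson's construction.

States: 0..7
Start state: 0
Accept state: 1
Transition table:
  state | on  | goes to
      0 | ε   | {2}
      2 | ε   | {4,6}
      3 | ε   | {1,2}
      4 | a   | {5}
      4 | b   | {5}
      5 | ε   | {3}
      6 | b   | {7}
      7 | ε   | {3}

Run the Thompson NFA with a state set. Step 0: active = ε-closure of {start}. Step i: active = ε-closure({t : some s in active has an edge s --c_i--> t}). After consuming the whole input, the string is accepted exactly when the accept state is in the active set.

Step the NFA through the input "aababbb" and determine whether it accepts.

Answer: ACCEPT

Trace:
initial (ε-close {0}): {0,2,4,6}
'a' @ 1: {1,2,3,4,5,6}  [accepting]
'a' @ 2: {1,2,3,4,5,6}  [accepting]
'b' @ 3: {1,2,3,4,5,6,7}  [accepting]
'a' @ 4: {1,2,3,4,5,6}  [accepting]
'b' @ 5: {1,2,3,4,5,6,7}  [accepting]
'b' @ 6: {1,2,3,4,5,6,7}  [accepting]
'b' @ 7: {1,2,3,4,5,6,7}  [accepting]
final: {1,2,3,4,5,6,7}; accept 1 in set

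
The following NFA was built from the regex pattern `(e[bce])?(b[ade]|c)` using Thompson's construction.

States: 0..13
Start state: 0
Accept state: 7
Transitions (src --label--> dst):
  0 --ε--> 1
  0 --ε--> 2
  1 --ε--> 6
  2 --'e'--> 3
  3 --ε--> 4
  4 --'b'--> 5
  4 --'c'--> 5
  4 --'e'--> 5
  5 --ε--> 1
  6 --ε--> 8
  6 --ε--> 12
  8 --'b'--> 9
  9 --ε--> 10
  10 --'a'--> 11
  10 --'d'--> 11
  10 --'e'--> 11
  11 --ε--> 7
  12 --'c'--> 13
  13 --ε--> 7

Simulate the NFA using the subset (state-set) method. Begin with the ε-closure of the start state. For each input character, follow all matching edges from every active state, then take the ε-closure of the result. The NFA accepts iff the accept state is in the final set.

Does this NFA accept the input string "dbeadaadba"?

Answer: REJECT

Trace:
S₀ = ε-closure({0}) = {0,1,2,6,8,12}
'd' @ 1: {}  — state set empty
rest 'beadaadba' ignored (set empty)
after full input: {}  (accept=7 not in)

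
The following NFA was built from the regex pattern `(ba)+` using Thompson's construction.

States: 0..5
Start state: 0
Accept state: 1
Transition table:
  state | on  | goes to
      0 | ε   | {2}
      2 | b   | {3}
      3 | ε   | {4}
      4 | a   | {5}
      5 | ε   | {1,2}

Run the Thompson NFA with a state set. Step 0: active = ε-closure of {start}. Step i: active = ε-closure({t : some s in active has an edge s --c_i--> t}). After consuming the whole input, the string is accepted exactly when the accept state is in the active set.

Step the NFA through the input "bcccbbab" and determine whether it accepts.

Answer: REJECT

Derivation:
initial (ε-close {0}): {0,2}
'b' @ 1: {3,4}
'c' @ 2: {}  — dead — no transitions
rest 'ccbbab' ignored (set empty)
final: {}; accept 1 not in set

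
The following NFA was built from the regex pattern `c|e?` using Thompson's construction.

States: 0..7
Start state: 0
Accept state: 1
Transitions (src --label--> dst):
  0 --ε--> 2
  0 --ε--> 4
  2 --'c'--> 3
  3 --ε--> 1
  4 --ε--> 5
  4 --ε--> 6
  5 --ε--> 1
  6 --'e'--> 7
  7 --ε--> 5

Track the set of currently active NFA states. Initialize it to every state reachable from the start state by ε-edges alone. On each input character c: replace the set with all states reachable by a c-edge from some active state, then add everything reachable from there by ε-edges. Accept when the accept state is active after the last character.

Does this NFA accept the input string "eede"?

initial (ε-close {0}): {0,1,2,4,5,6}
'e' @ 1: {1,5,7}  (accept∈set)
'e' @ 2: {}  — state set empty
rest 'de' ignored (set empty)
end set {} — state 1 not in

Answer: REJECT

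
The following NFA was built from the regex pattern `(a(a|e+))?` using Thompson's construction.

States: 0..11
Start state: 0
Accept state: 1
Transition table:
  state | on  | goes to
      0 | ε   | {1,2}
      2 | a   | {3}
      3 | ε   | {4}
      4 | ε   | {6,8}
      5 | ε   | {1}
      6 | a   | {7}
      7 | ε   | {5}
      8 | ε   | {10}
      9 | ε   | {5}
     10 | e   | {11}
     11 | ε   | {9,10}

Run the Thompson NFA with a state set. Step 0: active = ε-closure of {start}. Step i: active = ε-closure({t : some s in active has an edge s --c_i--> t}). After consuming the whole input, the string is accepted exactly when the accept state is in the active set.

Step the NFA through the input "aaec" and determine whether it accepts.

initial (ε-close {0}): {0,1,2}
'a' @ 1: {3,4,6,8,10}
'a' @ 2: {1,5,7}  ✓accept
'e' @ 3: {}  — state set empty
rest 'c' ignored (set empty)
final: {}; accept 1 not in set

Answer: REJECT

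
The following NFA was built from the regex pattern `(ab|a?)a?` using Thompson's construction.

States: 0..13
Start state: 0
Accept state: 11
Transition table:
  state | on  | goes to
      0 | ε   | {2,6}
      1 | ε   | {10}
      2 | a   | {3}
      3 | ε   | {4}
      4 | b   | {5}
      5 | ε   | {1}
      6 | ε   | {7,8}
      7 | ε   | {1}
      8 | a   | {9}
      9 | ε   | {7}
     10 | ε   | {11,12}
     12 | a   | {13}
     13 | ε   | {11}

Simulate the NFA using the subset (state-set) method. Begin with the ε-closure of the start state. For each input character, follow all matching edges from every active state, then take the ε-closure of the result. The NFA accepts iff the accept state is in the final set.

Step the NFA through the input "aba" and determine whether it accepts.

Answer: ACCEPT

Trace:
initial (ε-close {0}): {0,1,2,6,7,8,10,11,12}
'a' @ 1: {1,3,4,7,9,10,11,12,13}  [accepting]
'b' @ 2: {1,5,10,11,12}  [accepting]
'a' @ 3: {11,13}  [accepting]
after full input: {11,13}  (accept=11 in)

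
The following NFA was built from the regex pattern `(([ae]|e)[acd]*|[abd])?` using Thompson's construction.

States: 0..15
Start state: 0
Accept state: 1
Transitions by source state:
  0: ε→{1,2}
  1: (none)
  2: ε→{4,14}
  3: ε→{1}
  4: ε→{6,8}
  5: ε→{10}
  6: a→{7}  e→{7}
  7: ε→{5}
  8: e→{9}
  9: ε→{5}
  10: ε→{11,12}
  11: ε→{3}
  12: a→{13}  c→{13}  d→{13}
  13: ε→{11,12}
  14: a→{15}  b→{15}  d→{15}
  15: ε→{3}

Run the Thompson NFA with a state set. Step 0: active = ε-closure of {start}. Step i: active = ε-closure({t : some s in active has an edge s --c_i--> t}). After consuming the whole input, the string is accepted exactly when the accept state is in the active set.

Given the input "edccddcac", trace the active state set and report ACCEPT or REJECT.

Answer: ACCEPT

Steps:
S₀ = ε-closure({0}) = {0,1,2,4,6,8,14}
'e' @ 1: {1,3,5,7,9,10,11,12}  (accept∈set)
'd' @ 2: {1,3,11,12,13}  (accept∈set)
'c' @ 3: {1,3,11,12,13}  (accept∈set)
'c' @ 4: {1,3,11,12,13}  (accept∈set)
'd' @ 5: {1,3,11,12,13}  (accept∈set)
'd' @ 6: {1,3,11,12,13}  (accept∈set)
'c' @ 7: {1,3,11,12,13}  (accept∈set)
'a' @ 8: {1,3,11,12,13}  (accept∈set)
'c' @ 9: {1,3,11,12,13}  (accept∈set)
after full input: {1,3,11,12,13}  (accept=1 in)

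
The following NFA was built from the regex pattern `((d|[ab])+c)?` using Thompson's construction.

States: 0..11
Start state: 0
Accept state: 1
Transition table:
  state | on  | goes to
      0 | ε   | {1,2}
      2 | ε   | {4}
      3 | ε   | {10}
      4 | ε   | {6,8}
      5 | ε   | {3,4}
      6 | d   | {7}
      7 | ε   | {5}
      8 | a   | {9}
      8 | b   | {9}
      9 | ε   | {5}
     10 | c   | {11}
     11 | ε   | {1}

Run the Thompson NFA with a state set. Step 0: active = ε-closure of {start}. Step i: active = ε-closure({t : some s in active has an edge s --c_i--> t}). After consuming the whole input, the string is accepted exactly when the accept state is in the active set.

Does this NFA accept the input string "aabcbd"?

Answer: REJECT

Derivation:
start: ε-closure({0}) = {0,1,2,4,6,8}
'a' @ 1: {3,4,5,6,8,9,10}
'a' @ 2: {3,4,5,6,8,9,10}
'b' @ 3: {3,4,5,6,8,9,10}
'c' @ 4: {1,11}  [accepting]
'b' @ 5: {}  — no active states
rest 'd' ignored (set empty)
final: {}; accept 1 not in set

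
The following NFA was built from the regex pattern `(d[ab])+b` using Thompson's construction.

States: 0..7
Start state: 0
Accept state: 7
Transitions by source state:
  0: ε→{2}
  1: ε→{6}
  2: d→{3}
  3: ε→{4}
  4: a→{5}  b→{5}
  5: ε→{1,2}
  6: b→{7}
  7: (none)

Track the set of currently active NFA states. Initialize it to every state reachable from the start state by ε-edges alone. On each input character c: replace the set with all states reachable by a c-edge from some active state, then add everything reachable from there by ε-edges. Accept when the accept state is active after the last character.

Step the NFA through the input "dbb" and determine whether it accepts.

Answer: ACCEPT

Derivation:
S₀ = ε-closure({0}) = {0,2}
'd' @ 1: {3,4}
'b' @ 2: {1,2,5,6}
'b' @ 3: {7}  (accept∈set)
end set {7} — state 7 in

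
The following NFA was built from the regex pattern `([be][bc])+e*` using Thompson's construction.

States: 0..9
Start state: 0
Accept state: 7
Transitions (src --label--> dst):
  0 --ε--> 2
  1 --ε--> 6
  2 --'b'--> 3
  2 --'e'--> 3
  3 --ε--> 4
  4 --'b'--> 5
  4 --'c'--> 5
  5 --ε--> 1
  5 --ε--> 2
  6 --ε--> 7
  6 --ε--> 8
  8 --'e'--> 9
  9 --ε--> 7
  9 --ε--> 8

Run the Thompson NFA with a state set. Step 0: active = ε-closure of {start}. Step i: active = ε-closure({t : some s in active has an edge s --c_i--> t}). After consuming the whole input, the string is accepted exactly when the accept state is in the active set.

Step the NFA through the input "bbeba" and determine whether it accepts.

initial (ε-close {0}): {0,2}
'b' @ 1: {3,4}
'b' @ 2: {1,2,5,6,7,8}  ✓accept
'e' @ 3: {3,4,7,8,9}  ✓accept
'b' @ 4: {1,2,5,6,7,8}  ✓accept
'a' @ 5: {}  — state set empty
after full input: {}  (accept=7 not in)

Answer: REJECT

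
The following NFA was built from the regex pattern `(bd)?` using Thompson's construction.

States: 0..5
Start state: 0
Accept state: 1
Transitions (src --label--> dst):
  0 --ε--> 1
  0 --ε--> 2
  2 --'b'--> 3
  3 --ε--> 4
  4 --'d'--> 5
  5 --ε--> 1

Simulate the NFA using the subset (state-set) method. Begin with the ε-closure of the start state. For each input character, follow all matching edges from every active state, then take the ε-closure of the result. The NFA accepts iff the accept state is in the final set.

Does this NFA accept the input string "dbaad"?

initial (ε-close {0}): {0,1,2}
'd' @ 1: {}  — dead — no transitions
rest 'baad' ignored (set empty)
end set {} — state 1 not in

Answer: REJECT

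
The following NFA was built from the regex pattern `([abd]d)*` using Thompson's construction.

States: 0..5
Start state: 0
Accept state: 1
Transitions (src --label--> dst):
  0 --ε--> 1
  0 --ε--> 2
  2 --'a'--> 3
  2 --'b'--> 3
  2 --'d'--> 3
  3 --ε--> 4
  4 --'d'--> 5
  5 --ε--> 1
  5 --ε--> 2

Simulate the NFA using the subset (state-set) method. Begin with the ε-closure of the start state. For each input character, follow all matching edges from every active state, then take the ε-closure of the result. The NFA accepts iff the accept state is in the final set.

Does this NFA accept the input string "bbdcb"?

Answer: REJECT

Derivation:
start: ε-closure({0}) = {0,1,2}
'b' @ 1: {3,4}
'b' @ 2: {}  — dead — no transitions
rest 'dcb' ignored (set empty)
end set {} — state 1 not in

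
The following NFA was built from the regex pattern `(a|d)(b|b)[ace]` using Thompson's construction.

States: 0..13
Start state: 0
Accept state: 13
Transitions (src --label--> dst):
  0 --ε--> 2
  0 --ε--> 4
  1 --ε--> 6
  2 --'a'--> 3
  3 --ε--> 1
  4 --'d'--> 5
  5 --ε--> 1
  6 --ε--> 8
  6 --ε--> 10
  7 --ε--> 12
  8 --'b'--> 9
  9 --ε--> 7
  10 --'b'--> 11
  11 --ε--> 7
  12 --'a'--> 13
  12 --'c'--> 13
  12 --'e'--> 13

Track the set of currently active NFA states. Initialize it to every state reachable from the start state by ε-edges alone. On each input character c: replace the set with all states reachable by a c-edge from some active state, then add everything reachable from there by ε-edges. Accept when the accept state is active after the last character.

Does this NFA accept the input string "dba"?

Answer: ACCEPT

Derivation:
S₀ = ε-closure({0}) = {0,2,4}
'd' @ 1: {1,5,6,8,10}
'b' @ 2: {7,9,11,12}
'a' @ 3: {13}  ✓accept
after full input: {13}  (accept=13 in)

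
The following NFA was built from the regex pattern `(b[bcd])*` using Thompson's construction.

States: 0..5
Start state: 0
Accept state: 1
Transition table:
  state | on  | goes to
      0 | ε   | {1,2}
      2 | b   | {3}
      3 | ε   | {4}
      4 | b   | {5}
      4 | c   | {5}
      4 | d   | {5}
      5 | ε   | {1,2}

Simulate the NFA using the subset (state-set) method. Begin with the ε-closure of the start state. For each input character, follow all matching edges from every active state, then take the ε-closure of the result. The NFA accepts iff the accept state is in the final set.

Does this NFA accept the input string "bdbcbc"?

Answer: ACCEPT

Derivation:
initial (ε-close {0}): {0,1,2}
'b' @ 1: {3,4}
'd' @ 2: {1,2,5}  ✓accept
'b' @ 3: {3,4}
'c' @ 4: {1,2,5}  ✓accept
'b' @ 5: {3,4}
'c' @ 6: {1,2,5}  ✓accept
after full input: {1,2,5}  (accept=1 in)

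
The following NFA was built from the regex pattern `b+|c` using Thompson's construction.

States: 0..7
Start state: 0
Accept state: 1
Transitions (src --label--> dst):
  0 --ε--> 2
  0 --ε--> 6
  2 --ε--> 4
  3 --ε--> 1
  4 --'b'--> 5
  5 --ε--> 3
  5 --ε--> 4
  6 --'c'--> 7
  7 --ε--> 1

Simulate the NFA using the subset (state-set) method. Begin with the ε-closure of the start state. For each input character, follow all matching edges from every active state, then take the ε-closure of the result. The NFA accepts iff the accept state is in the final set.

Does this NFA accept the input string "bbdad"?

Answer: REJECT

Trace:
initial (ε-close {0}): {0,2,4,6}
'b' @ 1: {1,3,4,5}  ✓accept
'b' @ 2: {1,3,4,5}  ✓accept
'd' @ 3: {}  — no active states
rest 'ad' ignored (set empty)
end set {} — state 1 not in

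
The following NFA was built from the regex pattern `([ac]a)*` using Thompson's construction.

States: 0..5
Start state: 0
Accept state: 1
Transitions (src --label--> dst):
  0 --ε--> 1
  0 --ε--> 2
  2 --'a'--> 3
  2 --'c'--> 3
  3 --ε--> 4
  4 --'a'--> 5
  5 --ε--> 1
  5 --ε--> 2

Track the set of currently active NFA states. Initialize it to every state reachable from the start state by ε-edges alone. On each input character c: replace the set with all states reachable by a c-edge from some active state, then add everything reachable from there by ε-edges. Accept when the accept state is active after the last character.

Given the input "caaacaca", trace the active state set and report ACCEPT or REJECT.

S₀ = ε-closure({0}) = {0,1,2}
'c' @ 1: {3,4}
'a' @ 2: {1,2,5}  (accept∈set)
'a' @ 3: {3,4}
'a' @ 4: {1,2,5}  (accept∈set)
'c' @ 5: {3,4}
'a' @ 6: {1,2,5}  (accept∈set)
'c' @ 7: {3,4}
'a' @ 8: {1,2,5}  (accept∈set)
end set {1,2,5} — state 1 in

Answer: ACCEPT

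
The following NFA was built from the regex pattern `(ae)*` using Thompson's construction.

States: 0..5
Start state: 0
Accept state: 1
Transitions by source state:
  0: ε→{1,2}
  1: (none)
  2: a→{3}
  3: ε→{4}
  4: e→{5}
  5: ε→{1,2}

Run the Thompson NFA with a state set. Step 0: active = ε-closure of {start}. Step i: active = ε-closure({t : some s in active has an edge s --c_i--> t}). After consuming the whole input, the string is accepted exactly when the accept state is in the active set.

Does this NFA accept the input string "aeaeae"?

initial (ε-close {0}): {0,1,2}
'a' @ 1: {3,4}
'e' @ 2: {1,2,5}  [accepting]
'a' @ 3: {3,4}
'e' @ 4: {1,2,5}  [accepting]
'a' @ 5: {3,4}
'e' @ 6: {1,2,5}  [accepting]
after full input: {1,2,5}  (accept=1 in)

Answer: ACCEPT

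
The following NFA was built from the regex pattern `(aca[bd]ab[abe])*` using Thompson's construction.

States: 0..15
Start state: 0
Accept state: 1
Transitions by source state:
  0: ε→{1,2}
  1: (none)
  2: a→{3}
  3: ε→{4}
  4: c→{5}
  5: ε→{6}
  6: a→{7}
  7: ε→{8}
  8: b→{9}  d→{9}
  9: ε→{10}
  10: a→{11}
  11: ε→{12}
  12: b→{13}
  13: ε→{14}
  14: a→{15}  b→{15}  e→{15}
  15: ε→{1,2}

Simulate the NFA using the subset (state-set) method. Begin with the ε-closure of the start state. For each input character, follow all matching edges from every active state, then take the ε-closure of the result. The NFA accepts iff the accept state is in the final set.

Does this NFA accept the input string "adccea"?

Answer: REJECT

Derivation:
S₀ = ε-closure({0}) = {0,1,2}
'a' @ 1: {3,4}
'd' @ 2: {}  — state set empty
rest 'ccea' ignored (set empty)
end set {} — state 1 not in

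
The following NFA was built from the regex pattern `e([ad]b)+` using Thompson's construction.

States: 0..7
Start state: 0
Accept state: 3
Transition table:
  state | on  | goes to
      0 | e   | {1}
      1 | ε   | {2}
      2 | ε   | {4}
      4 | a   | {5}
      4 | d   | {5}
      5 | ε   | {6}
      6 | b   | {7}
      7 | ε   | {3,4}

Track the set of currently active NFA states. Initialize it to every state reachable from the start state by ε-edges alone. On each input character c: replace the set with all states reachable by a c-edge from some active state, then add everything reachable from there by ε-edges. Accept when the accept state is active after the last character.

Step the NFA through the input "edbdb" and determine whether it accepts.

Answer: ACCEPT

Derivation:
initial (ε-close {0}): {0}
'e' @ 1: {1,2,4}
'd' @ 2: {5,6}
'b' @ 3: {3,4,7}  [accepting]
'd' @ 4: {5,6}
'b' @ 5: {3,4,7}  [accepting]
after full input: {3,4,7}  (accept=3 in)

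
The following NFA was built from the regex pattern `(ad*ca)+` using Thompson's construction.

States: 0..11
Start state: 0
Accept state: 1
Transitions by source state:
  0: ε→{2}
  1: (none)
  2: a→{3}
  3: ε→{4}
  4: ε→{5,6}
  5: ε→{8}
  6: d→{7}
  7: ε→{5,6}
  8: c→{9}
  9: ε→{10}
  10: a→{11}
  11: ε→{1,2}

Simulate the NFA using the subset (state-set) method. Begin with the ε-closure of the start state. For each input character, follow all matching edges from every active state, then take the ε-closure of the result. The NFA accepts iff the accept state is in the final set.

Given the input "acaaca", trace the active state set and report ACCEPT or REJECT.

S₀ = ε-closure({0}) = {0,2}
'a' @ 1: {3,4,5,6,8}
'c' @ 2: {9,10}
'a' @ 3: {1,2,11}  [accepting]
'a' @ 4: {3,4,5,6,8}
'c' @ 5: {9,10}
'a' @ 6: {1,2,11}  [accepting]
final: {1,2,11}; accept 1 in set

Answer: ACCEPT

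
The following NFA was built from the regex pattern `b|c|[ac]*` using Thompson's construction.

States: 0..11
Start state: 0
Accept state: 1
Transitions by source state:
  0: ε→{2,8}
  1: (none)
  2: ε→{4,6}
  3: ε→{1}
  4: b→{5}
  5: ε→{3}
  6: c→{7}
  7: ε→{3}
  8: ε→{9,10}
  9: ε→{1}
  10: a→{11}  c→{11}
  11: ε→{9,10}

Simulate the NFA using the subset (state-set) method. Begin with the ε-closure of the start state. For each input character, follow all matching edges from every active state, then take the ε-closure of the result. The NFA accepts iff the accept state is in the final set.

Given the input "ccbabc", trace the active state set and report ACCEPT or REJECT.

Answer: REJECT

Steps:
start: ε-closure({0}) = {0,1,2,4,6,8,9,10}
'c' @ 1: {1,3,7,9,10,11}  ✓accept
'c' @ 2: {1,9,10,11}  ✓accept
'b' @ 3: {}  — dead — no transitions
rest 'abc' ignored (set empty)
end set {} — state 1 not in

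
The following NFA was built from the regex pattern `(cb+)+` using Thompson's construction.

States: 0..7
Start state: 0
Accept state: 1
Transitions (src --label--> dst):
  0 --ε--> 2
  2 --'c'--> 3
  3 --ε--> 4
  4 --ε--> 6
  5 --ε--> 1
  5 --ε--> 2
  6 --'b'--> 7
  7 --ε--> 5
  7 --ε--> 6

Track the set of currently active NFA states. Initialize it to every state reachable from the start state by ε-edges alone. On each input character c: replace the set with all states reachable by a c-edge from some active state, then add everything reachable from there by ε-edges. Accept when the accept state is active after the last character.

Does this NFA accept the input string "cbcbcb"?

Answer: ACCEPT

Derivation:
initial (ε-close {0}): {0,2}
'c' @ 1: {3,4,6}
'b' @ 2: {1,2,5,6,7}  [accepting]
'c' @ 3: {3,4,6}
'b' @ 4: {1,2,5,6,7}  [accepting]
'c' @ 5: {3,4,6}
'b' @ 6: {1,2,5,6,7}  [accepting]
end set {1,2,5,6,7} — state 1 in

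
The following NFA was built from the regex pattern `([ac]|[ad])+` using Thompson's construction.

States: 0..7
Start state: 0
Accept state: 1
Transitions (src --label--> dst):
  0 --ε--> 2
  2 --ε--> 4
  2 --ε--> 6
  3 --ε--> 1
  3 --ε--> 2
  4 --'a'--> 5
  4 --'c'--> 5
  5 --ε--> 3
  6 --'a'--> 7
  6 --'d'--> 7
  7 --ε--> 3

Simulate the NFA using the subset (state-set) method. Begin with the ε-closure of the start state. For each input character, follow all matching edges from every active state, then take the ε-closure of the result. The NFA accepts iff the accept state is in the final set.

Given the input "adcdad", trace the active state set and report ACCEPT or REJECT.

initial (ε-close {0}): {0,2,4,6}
'a' @ 1: {1,2,3,4,5,6,7}  [accepting]
'd' @ 2: {1,2,3,4,6,7}  [accepting]
'c' @ 3: {1,2,3,4,5,6}  [accepting]
'd' @ 4: {1,2,3,4,6,7}  [accepting]
'a' @ 5: {1,2,3,4,5,6,7}  [accepting]
'd' @ 6: {1,2,3,4,6,7}  [accepting]
final: {1,2,3,4,6,7}; accept 1 in set

Answer: ACCEPT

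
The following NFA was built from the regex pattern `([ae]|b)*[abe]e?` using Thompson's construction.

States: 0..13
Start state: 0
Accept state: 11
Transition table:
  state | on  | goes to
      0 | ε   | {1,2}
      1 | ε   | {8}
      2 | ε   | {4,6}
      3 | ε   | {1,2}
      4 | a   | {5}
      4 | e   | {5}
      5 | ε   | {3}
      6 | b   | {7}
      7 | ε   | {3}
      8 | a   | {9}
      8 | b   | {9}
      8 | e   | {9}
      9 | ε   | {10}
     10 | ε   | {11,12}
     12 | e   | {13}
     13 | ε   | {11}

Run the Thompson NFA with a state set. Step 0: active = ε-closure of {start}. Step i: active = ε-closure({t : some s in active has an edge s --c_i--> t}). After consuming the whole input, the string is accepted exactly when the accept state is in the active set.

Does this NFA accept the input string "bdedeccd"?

start: ε-closure({0}) = {0,1,2,4,6,8}
'b' @ 1: {1,2,3,4,6,7,8,9,10,11,12}  (accept∈set)
'd' @ 2: {}  — dead — no transitions
rest 'edeccd' ignored (set empty)
final: {}; accept 11 not in set

Answer: REJECT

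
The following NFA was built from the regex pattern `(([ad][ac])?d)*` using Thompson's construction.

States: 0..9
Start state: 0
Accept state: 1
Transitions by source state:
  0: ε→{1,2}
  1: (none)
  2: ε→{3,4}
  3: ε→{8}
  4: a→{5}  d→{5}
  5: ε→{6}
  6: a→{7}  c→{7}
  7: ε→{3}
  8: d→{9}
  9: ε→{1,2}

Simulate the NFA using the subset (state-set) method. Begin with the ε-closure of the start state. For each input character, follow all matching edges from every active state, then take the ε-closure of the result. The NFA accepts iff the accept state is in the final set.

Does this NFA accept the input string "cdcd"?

Answer: REJECT

Steps:
initial (ε-close {0}): {0,1,2,3,4,8}
'c' @ 1: {}  — dead — no transitions
rest 'dcd' ignored (set empty)
end set {} — state 1 not in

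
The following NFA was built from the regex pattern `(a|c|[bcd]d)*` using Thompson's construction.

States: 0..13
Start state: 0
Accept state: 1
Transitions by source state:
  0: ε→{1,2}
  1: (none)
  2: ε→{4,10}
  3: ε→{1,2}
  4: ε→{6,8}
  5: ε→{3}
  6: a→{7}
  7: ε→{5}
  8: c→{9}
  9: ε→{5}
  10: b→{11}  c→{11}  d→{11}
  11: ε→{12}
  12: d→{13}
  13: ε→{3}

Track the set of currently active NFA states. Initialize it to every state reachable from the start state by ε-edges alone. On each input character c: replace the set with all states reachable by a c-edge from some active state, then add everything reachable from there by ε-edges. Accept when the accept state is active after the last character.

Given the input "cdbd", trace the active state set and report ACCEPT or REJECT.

Answer: ACCEPT

Derivation:
initial (ε-close {0}): {0,1,2,4,6,8,10}
'c' @ 1: {1,2,3,4,5,6,8,9,10,11,12}  ✓accept
'd' @ 2: {1,2,3,4,6,8,10,11,12,13}  ✓accept
'b' @ 3: {11,12}
'd' @ 4: {1,2,3,4,6,8,10,13}  ✓accept
final: {1,2,3,4,6,8,10,13}; accept 1 in set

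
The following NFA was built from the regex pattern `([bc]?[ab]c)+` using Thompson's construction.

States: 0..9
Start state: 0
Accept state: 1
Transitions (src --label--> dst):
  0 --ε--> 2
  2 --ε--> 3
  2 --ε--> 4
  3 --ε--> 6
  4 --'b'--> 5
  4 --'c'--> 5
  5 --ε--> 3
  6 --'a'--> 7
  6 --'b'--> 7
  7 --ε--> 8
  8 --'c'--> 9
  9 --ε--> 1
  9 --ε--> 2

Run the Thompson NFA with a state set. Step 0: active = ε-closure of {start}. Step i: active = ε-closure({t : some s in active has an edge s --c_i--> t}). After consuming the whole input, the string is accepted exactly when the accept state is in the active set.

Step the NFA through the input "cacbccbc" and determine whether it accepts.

Answer: ACCEPT

Derivation:
initial (ε-close {0}): {0,2,3,4,6}
'c' @ 1: {3,5,6}
'a' @ 2: {7,8}
'c' @ 3: {1,2,3,4,6,9}  ✓accept
'b' @ 4: {3,5,6,7,8}
'c' @ 5: {1,2,3,4,6,9}  ✓accept
'c' @ 6: {3,5,6}
'b' @ 7: {7,8}
'c' @ 8: {1,2,3,4,6,9}  ✓accept
end set {1,2,3,4,6,9} — state 1 in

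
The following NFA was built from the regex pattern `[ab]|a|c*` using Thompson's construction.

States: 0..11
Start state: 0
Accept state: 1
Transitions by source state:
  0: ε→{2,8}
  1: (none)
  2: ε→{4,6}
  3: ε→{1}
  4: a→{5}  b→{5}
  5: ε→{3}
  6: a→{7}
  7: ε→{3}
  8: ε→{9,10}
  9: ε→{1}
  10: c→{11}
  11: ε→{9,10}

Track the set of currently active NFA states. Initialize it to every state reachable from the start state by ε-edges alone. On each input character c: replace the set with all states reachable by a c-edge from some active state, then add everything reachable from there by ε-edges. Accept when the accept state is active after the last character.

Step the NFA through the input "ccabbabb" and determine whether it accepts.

Answer: REJECT

Derivation:
start: ε-closure({0}) = {0,1,2,4,6,8,9,10}
'c' @ 1: {1,9,10,11}  (accept∈set)
'c' @ 2: {1,9,10,11}  (accept∈set)
'a' @ 3: {}  — no active states
rest 'bbabb' ignored (set empty)
final: {}; accept 1 not in set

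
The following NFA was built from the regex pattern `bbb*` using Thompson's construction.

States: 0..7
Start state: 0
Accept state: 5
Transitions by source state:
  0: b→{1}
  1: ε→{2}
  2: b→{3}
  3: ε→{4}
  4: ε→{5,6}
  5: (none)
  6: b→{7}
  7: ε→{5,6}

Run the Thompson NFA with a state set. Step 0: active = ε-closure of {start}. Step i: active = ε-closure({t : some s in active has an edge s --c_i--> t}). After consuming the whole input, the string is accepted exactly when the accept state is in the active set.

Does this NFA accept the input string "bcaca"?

Answer: REJECT

Steps:
S₀ = ε-closure({0}) = {0}
'b' @ 1: {1,2}
'c' @ 2: {}  — dead — no transitions
rest 'aca' ignored (set empty)
end set {} — state 5 not in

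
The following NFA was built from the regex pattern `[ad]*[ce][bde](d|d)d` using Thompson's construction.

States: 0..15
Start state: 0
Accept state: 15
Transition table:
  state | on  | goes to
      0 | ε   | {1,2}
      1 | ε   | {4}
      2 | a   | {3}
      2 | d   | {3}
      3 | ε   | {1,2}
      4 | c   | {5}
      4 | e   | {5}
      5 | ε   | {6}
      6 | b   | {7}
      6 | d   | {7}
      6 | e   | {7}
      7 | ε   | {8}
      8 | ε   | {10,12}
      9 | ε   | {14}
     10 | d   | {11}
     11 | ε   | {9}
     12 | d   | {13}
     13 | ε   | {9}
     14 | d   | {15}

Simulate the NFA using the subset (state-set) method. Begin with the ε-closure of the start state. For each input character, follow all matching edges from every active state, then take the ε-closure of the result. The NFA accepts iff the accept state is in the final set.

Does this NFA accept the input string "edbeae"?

initial (ε-close {0}): {0,1,2,4}
'e' @ 1: {5,6}
'd' @ 2: {7,8,10,12}
'b' @ 3: {}  — no active states
rest 'eae' ignored (set empty)
end set {} — state 15 not in

Answer: REJECT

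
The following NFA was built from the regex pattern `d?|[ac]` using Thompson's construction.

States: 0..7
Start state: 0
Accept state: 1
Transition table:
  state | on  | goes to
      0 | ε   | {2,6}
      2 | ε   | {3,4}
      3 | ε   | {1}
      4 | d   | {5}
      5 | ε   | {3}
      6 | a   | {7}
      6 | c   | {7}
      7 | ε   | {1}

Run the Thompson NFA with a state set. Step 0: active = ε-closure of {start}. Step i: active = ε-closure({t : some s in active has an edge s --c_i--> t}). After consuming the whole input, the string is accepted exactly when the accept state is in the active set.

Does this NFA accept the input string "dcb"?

S₀ = ε-closure({0}) = {0,1,2,3,4,6}
'd' @ 1: {1,3,5}  (accept∈set)
'c' @ 2: {}  — dead — no transitions
rest 'b' ignored (set empty)
after full input: {}  (accept=1 not in)

Answer: REJECT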